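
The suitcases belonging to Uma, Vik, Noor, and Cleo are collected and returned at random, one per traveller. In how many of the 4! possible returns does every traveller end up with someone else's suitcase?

9

Count assignments avoiding every fixed point. For any j of the 4 travellers fixed to their own suitcase, the other 4−j can be arranged in (4−j)! ways.
By inclusion–exclusion this is Σ_{j=0}^{4} (−1)^j C(4,j)·(4−j)!.
Computing: 24 − 24 + 12 − 4 + 1 = 9.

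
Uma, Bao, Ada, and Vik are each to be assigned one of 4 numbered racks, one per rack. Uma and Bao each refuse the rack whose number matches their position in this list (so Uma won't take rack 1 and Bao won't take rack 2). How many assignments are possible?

14

Let Aᵢ (for i ∈ {1, 2}) be the placements that put person i in their forbidden rack. Any j of these fix j positions, leaving (4−j)! ways to fill the rest, and there are C(2,j) ways to pick which j.
By inclusion–exclusion, the number of valid placements is Σ_{j=0}^{2} (−1)^j C(2,j)·(4−j)!.
Computing: 24 − 12 + 2 = 14.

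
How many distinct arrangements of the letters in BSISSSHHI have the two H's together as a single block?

Treat the 2 copies of H as a single block. The multiset to arrange is then {HH, B, I, I, S, S, S, S}, 8 items in all.
That gives (8)!/(4!·2!) = 840 arrangements.

840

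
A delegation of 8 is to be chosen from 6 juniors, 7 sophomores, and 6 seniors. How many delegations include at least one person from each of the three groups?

Unrestricted: C(19,8) = 75582 ways to pick any 8 of the 19.
Subtract selections that omit an entire group: no juniors → C(13,8) = 1287; no sophomores → C(12,8) = 495; no seniors → C(13,8) = 1287.
Add back selections omitting two groups (i.e. drawn from a single group): C(6,8) + C(7,8) + C(6,8) = 0.
By inclusion–exclusion: 75582 − 3069 + 0 = 72513.

72513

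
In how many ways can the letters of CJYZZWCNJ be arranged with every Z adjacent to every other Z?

Treat the 2 copies of Z as a single block. The multiset to arrange is then {ZZ, C, C, J, J, N, W, Y}, 8 items in all.
That gives (8)!/(2!·2!) = 10080 arrangements.

10080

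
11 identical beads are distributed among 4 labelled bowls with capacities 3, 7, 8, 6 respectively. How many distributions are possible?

Ignoring the caps, the number of non-negative solutions to x_1+…+x_4 = 11 is C(14,3) = 364.
Subtract solutions that violate a single cap (substitute x_i' = x_i − (cap_i+1)): x_1 ≥ 4 gives C(10,3) = 120; x_2 ≥ 8 gives C(6,3) = 20; x_3 ≥ 9 gives C(5,3) = 10; x_4 ≥ 7 gives C(7,3) = 35. Together 185.
Add back pairs where two caps are both exceeded: 0 + 0 + 1 + 0 + 0 + 0 = 1.
By inclusion–exclusion the count is 364 − 185 + 1 = 180.

180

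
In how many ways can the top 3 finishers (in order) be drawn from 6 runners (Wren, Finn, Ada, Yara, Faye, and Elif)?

This is an ordered selection of 3 from 6: P(6,3).
That gives 6 × 5 × 4 = 120.

120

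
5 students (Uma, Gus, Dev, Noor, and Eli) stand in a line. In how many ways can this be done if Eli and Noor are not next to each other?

There are 5! = 120 arrangements in all. If Eli and Noor are adjacent, merging them into one block gives 2·(4)! = 48 arrangements.
So 120 − 48 = 72 arrangements keep them apart.

72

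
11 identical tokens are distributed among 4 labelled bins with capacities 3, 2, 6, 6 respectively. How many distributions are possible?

54

Without the upper bounds there are C(14,3) = 364 ways to split 11 among 4 bins.
Subtract solutions that violate a single cap (substitute x_i' = x_i − (cap_i+1)): x_1 ≥ 4 gives C(10,3) = 120; x_2 ≥ 3 gives C(11,3) = 165; x_3 ≥ 7 gives C(7,3) = 35; x_4 ≥ 7 gives C(7,3) = 35. Together 355.
Add back pairs where two caps are both exceeded: 35 + 1 + 1 + 4 + 4 + 0 = 45.
By inclusion–exclusion the count is 364 − 355 + 45 = 54.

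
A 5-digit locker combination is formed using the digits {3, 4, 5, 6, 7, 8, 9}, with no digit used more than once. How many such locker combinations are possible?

This is a permutation of 5 out of 7: P(7,5) = 7!/2!.
That product is 7 × 6 × 5 × 4 × 3 = 2520.

2520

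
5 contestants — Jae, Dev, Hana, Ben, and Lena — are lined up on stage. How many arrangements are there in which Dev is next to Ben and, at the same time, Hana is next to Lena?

Treat {Dev,Ben} as one block (2 orders) and {Hana,Lena} as another (2 orders).
That leaves 3 units to arrange: 2 × 2 × 3! = 4 × 6 = 24.

24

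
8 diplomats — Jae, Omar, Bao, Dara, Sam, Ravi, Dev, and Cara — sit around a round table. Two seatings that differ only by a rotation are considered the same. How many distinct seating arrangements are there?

Seat Jae anywhere (absorbing the rotational symmetry), then permute the other 7: (7)! = 5040.

5040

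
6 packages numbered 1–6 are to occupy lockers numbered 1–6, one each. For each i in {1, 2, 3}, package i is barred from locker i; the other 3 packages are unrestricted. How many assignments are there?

Let Aᵢ (for i ∈ {1, 2, 3}) be the placements that put package i in its forbidden locker. Any j of these fix j positions, leaving (6−j)! ways to fill the rest, and there are C(3,j) ways to pick which j.
By inclusion–exclusion, the number of valid placements is Σ_{j=0}^{3} (−1)^j C(3,j)·(6−j)!.
Computing: 720 − 360 + 72 − 6 = 426.

426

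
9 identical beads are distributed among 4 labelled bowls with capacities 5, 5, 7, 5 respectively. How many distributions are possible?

By stars and bars, unrestricted non-negative solutions to x_1+…+x_4 = 9 number C(9+3,3) = 220.
Subtract solutions that violate a single cap (substitute x_i' = x_i − (cap_i+1)): x_1 ≥ 6 gives C(6,3) = 20; x_2 ≥ 6 gives C(6,3) = 20; x_3 ≥ 8 gives C(4,3) = 4; x_4 ≥ 6 gives C(6,3) = 20. Together 64.
No two caps can be exceeded simultaneously, so the pair terms are all 0.
By inclusion–exclusion the count is 220 − 64 + 0 = 156.

156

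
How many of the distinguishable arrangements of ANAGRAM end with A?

360

With the last slot taken by A, it remains to arrange the other 6 letters (NAGRAM).
Those 6 letters have A appearing twice, giving (6)!/(2!) = 360.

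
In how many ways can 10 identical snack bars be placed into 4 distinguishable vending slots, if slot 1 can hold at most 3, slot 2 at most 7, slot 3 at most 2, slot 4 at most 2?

By stars and bars, unrestricted non-negative solutions to x_1+…+x_4 = 10 number C(10+3,3) = 286.
Subtract solutions that violate a single cap (substitute x_i' = x_i − (cap_i+1)): x_1 ≥ 4 gives C(9,3) = 84; x_2 ≥ 8 gives C(5,3) = 10; x_3 ≥ 3 gives C(10,3) = 120; x_4 ≥ 3 gives C(10,3) = 120. Together 334.
Add back pairs where two caps are both exceeded: 0 + 20 + 20 + 0 + 0 + 35 = 75.
Subtract triples: 0 + 0 + 1 + 0 = 1.
By inclusion–exclusion the count is 286 − 334 + 75 − 1 = 26.

26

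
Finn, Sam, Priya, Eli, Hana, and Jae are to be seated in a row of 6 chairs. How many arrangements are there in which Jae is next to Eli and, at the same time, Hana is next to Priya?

96

Treat {Jae,Eli} as one block (2 orders) and {Hana,Priya} as another (2 orders).
That leaves 4 units to arrange: 2 × 2 × 4! = 4 × 24 = 96.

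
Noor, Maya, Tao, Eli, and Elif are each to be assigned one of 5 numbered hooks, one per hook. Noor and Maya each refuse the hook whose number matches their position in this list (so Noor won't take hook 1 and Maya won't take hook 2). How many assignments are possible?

78

Let Aᵢ (for i ∈ {1, 2}) be the placements that put person i in their forbidden hook. Any j of these fix j positions, leaving (5−j)! ways to fill the rest, and there are C(2,j) ways to pick which j.
By inclusion–exclusion, the number of valid placements is Σ_{j=0}^{2} (−1)^j C(2,j)·(5−j)!.
Computing: 120 − 48 + 6 = 78.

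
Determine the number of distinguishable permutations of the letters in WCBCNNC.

Letter multiplicities in WCBCNNC: B×1, C×3, N×2, W×1.
So there are 7! / (3!·2!) = 420 distinguishable arrangements.

420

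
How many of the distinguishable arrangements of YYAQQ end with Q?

Fix Q in the last position and arrange the remaining 4 letters.
Those 4 letters have Y appearing twice, giving (4)!/(2!) = 12.

12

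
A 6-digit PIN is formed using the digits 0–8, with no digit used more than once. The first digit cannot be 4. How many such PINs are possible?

The first digit has 9−1 = 8 choices (anything except 4).
The remaining 5 digits are filled from the other 8 symbols without repetition: 8 × 7 × 6 × 5 × 4 = 6720.
Total: 8 × 6720 = 53760.

53760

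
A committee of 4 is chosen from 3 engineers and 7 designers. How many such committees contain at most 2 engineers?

Split by how many engineers are chosen (0 through 2).
Sum: C(3,0)·C(7,4) + C(3,1)·C(7,3) + C(3,2)·C(7,2) = 35 + 105 + 63 = 203.

203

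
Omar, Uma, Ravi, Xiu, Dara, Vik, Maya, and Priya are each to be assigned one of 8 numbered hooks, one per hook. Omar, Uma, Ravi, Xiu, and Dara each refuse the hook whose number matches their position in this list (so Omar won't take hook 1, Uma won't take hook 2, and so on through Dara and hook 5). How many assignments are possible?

Let Aᵢ (for 1 ≤ i ≤ 5) be the placements that put person i in their forbidden hook. Any j of these fix j positions, leaving (8−j)! ways to fill the rest, and there are C(5,j) ways to pick which j.
By inclusion–exclusion, the number of valid placements is Σ_{j=0}^{5} (−1)^j C(5,j)·(8−j)!.
Computing: 40320 − 25200 + 7200 − 1200 + 120 − 6 = 21234.

21234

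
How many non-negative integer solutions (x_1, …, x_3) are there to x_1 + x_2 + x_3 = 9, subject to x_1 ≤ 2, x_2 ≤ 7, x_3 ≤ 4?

Ignoring the caps, the number of non-negative solutions to x_1+…+x_3 = 9 is C(11,2) = 55.
Subtract solutions that violate a single cap (substitute x_i' = x_i − (cap_i+1)): x_1 ≥ 3 gives C(8,2) = 28; x_2 ≥ 8 gives C(3,2) = 3; x_3 ≥ 5 gives C(6,2) = 15. Together 46.
Add back pairs where two caps are both exceeded: 0 + 3 + 0 = 3.
By inclusion–exclusion the count is 55 − 46 + 3 = 12.

12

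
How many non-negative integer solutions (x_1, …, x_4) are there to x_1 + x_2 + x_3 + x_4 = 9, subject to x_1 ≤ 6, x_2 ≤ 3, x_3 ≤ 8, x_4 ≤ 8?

By stars and bars, unrestricted non-negative solutions to x_1+…+x_4 = 9 number C(9+3,3) = 220.
Subtract solutions that violate a single cap (substitute x_i' = x_i − (cap_i+1)): x_1 ≥ 7 gives C(5,3) = 10; x_2 ≥ 4 gives C(8,3) = 56; x_3 ≥ 9 gives C(3,3) = 1; x_4 ≥ 9 gives C(3,3) = 1. Together 68.
No two caps can be exceeded simultaneously, so the pair terms are all 0.
By inclusion–exclusion the count is 220 − 68 + 0 = 152.

152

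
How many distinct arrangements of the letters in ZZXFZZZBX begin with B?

Fix B in the first position and arrange the remaining 8 letters.
Those 8 letters have X appearing twice and Z appearing 5 times, giving (8)!/(5!·2!) = 168.

168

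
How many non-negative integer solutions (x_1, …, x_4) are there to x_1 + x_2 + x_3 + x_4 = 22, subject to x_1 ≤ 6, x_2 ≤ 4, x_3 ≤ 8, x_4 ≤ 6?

10

Without the upper bounds there are C(25,3) = 2300 ways to split 22 among 4 variables.
Subtract solutions that violate a single cap (substitute x_i' = x_i − (cap_i+1)): x_1 ≥ 7 gives C(18,3) = 816; x_2 ≥ 5 gives C(20,3) = 1140; x_3 ≥ 9 gives C(16,3) = 560; x_4 ≥ 7 gives C(18,3) = 816. Together 3332.
Add back pairs where two caps are both exceeded: 286 + 84 + 165 + 165 + 286 + 84 = 1070.
Subtract triples: 4 + 20 + 0 + 4 = 28.
By inclusion–exclusion the count is 2300 − 3332 + 1070 − 28 = 10.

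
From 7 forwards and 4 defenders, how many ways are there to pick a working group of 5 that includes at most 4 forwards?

Split by how many forwards are chosen (0 through 4).
Sum: C(7,0)·C(4,5) + C(7,1)·C(4,4) + C(7,2)·C(4,3) + C(7,3)·C(4,2) + C(7,4)·C(4,1) = 0 + 7 + 84 + 210 + 140 = 441.

441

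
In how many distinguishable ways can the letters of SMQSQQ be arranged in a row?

60

The 6 letters of SMQSQQ have repeats: Q appearing 3 times and S appearing twice.
So there are 6! / (3!·2!) = 60 distinguishable arrangements.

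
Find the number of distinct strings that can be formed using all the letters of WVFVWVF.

The 7 letters of WVFVWVF have repeats: F appearing twice, V appearing 3 times, and W appearing twice.
The number of distinct arrangements is 7!/(3!·2!·2!) = 5040/24 = 210.

210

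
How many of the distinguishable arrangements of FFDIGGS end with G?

360

With the last slot taken by G, it remains to arrange the other 6 letters (FFDIGS).
Those 6 letters have F appearing twice, giving (6)!/(2!) = 360.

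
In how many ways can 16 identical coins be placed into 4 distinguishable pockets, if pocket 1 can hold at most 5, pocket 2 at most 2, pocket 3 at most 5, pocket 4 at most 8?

31

Ignoring the caps, the number of non-negative solutions to x_1+…+x_4 = 16 is C(19,3) = 969.
Subtract solutions that violate a single cap (substitute x_i' = x_i − (cap_i+1)): x_1 ≥ 6 gives C(13,3) = 286; x_2 ≥ 3 gives C(16,3) = 560; x_3 ≥ 6 gives C(13,3) = 286; x_4 ≥ 9 gives C(10,3) = 120. Together 1252.
Add back pairs where two caps are both exceeded: 120 + 35 + 4 + 120 + 35 + 4 = 318.
Subtract triples: 4 + 0 + 0 + 0 = 4.
By inclusion–exclusion the count is 969 − 1252 + 318 − 4 = 31.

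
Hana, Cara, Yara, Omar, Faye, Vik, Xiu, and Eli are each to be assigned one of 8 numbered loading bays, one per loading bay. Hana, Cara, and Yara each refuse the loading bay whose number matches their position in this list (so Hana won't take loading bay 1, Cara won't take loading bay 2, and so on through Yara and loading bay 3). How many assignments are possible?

Let Aᵢ (for i ∈ {1, 2, 3}) be the placements that put person i in their forbidden loading bay. Any j of these fix j positions, leaving (8−j)! ways to fill the rest, and there are C(3,j) ways to pick which j.
By inclusion–exclusion, the number of valid placements is Σ_{j=0}^{3} (−1)^j C(3,j)·(8−j)!.
Computing: 40320 − 15120 + 2160 − 120 = 27240.

27240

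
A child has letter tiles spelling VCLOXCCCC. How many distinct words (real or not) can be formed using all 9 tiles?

3024

Letter multiplicities in VCLOXCCCC: C×5, L×1, O×1, V×1, X×1.
The number of distinct arrangements is 9!/(5!) = 362880/120 = 3024.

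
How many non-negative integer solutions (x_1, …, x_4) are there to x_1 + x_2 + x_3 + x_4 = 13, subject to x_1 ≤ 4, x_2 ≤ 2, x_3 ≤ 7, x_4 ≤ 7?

75

By stars and bars, unrestricted non-negative solutions to x_1+…+x_4 = 13 number C(13+3,3) = 560.
Subtract solutions that violate a single cap (substitute x_i' = x_i − (cap_i+1)): x_1 ≥ 5 gives C(11,3) = 165; x_2 ≥ 3 gives C(13,3) = 286; x_3 ≥ 8 gives C(8,3) = 56; x_4 ≥ 8 gives C(8,3) = 56. Together 563.
Add back pairs where two caps are both exceeded: 56 + 1 + 1 + 10 + 10 + 0 = 78.
By inclusion–exclusion the count is 560 − 563 + 78 = 75.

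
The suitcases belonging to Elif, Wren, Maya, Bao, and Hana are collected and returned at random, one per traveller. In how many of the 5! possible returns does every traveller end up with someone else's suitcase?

44

Count assignments avoiding every fixed point. For any j of the 5 travellers fixed to their own suitcase, the other 5−j can be arranged in (5−j)! ways.
By inclusion–exclusion this is Σ_{j=0}^{5} (−1)^j C(5,j)·(5−j)!.
Computing: 120 − 120 + 60 − 20 + 5 − 1 = 44.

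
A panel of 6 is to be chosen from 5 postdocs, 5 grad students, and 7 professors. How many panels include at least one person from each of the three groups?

10325

Total 6-person selections from all 17: C(17,6) = 12376.
Subtract selections that omit an entire group: no postdocs → C(12,6) = 924; no grad students → C(12,6) = 924; no professors → C(10,6) = 210.
Add back selections omitting two groups (i.e. drawn from a single group): C(5,6) + C(5,6) + C(7,6) = 7.
By inclusion–exclusion: 12376 − 2058 + 7 = 10325.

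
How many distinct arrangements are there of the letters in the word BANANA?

60

The 6 letters of BANANA have repeats: A appearing 3 times and N appearing twice.
The number of distinct arrangements is 6!/(3!·2!) = 720/12 = 60.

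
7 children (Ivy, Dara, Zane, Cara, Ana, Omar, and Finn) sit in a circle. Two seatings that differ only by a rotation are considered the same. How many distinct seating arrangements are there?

Fix one person's seat to break rotational symmetry; the remaining 6 people can be arranged in (6)! = 720 ways.

720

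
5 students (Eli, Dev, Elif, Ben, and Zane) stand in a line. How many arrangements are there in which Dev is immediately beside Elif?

Glue Dev and Elif into one block (2 internal orders), leaving 4 units to arrange in a row.
So the count is 2·(4)! = 48.

48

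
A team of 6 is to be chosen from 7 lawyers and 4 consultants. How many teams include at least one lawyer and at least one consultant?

With no constraint there are C(11,6) = 462 possible selections.
Selections missing a whole group: no lawyers → C(4,6) = 0; no consultants → C(7,6) = 7.
Both groups omitted at once is impossible, so 462 − 7 = 455.

455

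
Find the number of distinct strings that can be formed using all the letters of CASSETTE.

The 8 letters of CASSETTE have repeats: E appearing twice, S appearing twice, and T appearing twice.
Dividing 8! = 40320 by 2!·2!·2! = 8 for the repeated letters gives 5040.

5040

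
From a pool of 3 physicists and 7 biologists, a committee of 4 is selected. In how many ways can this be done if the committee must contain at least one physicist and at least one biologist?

175

With no constraint there are C(10,4) = 210 possible selections.
Subtract selections that omit an entire group: no physicists → C(7,4) = 35; no biologists → C(3,4) = 0.
Both groups omitted at once is impossible, so 210 − 35 = 175.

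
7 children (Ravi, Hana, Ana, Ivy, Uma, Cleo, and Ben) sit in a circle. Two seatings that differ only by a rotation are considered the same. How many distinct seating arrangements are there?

Fix one person's seat to break rotational symmetry; the remaining 6 people can be arranged in (6)! = 720 ways.

720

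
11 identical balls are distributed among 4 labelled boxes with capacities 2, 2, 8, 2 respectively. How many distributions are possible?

17

Without the upper bounds there are C(14,3) = 364 ways to split 11 among 4 boxes.
Subtract solutions that violate a single cap (substitute x_i' = x_i − (cap_i+1)): x_1 ≥ 3 gives C(11,3) = 165; x_2 ≥ 3 gives C(11,3) = 165; x_3 ≥ 9 gives C(5,3) = 10; x_4 ≥ 3 gives C(11,3) = 165. Together 505.
Add back pairs where two caps are both exceeded: 56 + 0 + 56 + 0 + 56 + 0 = 168.
Subtract triples: 0 + 10 + 0 + 0 = 10.
By inclusion–exclusion the count is 364 − 505 + 168 − 10 = 17.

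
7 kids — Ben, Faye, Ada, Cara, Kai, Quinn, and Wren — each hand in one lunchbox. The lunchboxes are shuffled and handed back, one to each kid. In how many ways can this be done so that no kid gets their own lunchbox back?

Count assignments avoiding every fixed point. For any j of the 7 kids fixed to their own lunchbox, the other 7−j can be arranged in (7−j)! ways.
By inclusion–exclusion this is Σ_{j=0}^{7} (−1)^j C(7,j)·(7−j)!.
Computing: 5040 − 5040 + 2520 − 840 + 210 − 42 + 7 − 1 = 1854.

1854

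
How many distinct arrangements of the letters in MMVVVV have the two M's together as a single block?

Treat the 2 copies of M as a single block. The multiset to arrange is then {MM, V, V, V, V}, 5 items in all.
That gives (5)!/(4!) = 5 arrangements.

5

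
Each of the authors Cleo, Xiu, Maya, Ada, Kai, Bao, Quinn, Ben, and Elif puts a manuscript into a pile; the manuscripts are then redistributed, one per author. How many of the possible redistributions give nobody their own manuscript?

133496

Let Aᵢ be the assignments in which author i gets their own manuscript. We want the size of the complement of A₁∪…∪A_9.
By inclusion–exclusion this is Σ_{j=0}^{9} (−1)^j C(9,j)·(9−j)!.
Computing: 362880 − 362880 + 181440 − 60480 + 15120 − 3024 + 504 − 72 + 9 − 1 = 133496.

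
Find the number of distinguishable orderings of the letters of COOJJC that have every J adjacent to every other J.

30

Treat the 2 copies of J as a single block. The multiset to arrange is then {JJ, C, C, O, O}, 5 items in all.
That gives (5)!/(2!·2!) = 30 arrangements.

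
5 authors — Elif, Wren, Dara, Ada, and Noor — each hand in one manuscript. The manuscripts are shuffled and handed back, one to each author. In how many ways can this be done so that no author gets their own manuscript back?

This is the derangement count D_5: permutations of 5 items with no fixed point.
By inclusion–exclusion this is Σ_{j=0}^{5} (−1)^j C(5,j)·(5−j)!.
Computing: 120 − 120 + 60 − 20 + 5 − 1 = 44.

44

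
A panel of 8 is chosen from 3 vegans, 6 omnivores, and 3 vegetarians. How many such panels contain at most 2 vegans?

369

Split by how many vegans are chosen (0 through 2).
Sum: C(3,0)·C(9,8) + C(3,1)·C(9,7) + C(3,2)·C(9,6) = 9 + 108 + 252 = 369.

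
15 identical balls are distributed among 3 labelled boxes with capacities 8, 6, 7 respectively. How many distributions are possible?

By stars and bars, unrestricted non-negative solutions to x_1+…+x_3 = 15 number C(15+2,2) = 136.
Subtract solutions that violate a single cap (substitute x_i' = x_i − (cap_i+1)): x_1 ≥ 9 gives C(8,2) = 28; x_2 ≥ 7 gives C(10,2) = 45; x_3 ≥ 8 gives C(9,2) = 36. Together 109.
Add back pairs where two caps are both exceeded: 0 + 0 + 1 = 1.
By inclusion–exclusion the count is 136 − 109 + 1 = 28.

28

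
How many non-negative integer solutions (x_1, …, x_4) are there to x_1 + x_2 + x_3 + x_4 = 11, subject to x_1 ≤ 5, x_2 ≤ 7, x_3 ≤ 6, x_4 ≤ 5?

197

By stars and bars, unrestricted non-negative solutions to x_1+…+x_4 = 11 number C(11+3,3) = 364.
Subtract solutions that violate a single cap (substitute x_i' = x_i − (cap_i+1)): x_1 ≥ 6 gives C(8,3) = 56; x_2 ≥ 8 gives C(6,3) = 20; x_3 ≥ 7 gives C(7,3) = 35; x_4 ≥ 6 gives C(8,3) = 56. Together 167.
No two caps can be exceeded simultaneously, so the pair terms are all 0.
By inclusion–exclusion the count is 364 − 167 + 0 = 197.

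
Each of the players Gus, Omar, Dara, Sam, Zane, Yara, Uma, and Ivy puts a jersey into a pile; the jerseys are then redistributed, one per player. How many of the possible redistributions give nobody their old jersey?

Let Aᵢ be the assignments in which player i gets their old jersey. We want the size of the complement of A₁∪…∪A_8.
By inclusion–exclusion this is Σ_{j=0}^{8} (−1)^j C(8,j)·(8−j)!.
Computing: 40320 − 40320 + 20160 − 6720 + 1680 − 336 + 56 − 8 + 1 = 14833.

14833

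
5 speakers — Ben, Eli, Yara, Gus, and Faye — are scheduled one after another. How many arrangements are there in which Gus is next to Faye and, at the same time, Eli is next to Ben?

24

Treat {Gus,Faye} as one block (2 orders) and {Eli,Ben} as another (2 orders).
That leaves 3 units to arrange: 2 × 2 × 3! = 4 × 6 = 24.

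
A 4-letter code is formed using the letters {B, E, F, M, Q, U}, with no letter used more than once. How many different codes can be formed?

With no repetition, fill the 4 letters in order: 6 choices, then 5, down to 3.
6 × 5 × 4 × 3 = 360.

360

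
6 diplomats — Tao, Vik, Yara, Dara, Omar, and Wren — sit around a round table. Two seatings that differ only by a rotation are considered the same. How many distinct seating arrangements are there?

Around a circle, 6 distinct people have 6!/6 = (5)! = 120 rotationally distinct seatings.

120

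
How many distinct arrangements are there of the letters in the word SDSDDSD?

35

SDSDDSD has 7 letters with D appearing 4 times and S appearing 3 times.
Dividing 7! = 5040 by 4!·3! = 144 for the repeated letters gives 35.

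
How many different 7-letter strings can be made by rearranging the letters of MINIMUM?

The 7 letters of MINIMUM have repeats: I appearing twice and M appearing 3 times.
Dividing 7! = 5040 by 3!·2! = 12 for the repeated letters gives 420.

420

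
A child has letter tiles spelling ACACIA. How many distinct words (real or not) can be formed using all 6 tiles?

Letter multiplicities in ACACIA: A×3, C×2, I×1.
Dividing 6! = 720 by 3!·2! = 12 for the repeated letters gives 60.

60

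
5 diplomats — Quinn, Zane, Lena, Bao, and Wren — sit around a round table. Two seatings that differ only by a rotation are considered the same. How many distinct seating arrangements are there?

Fix one person's seat to break rotational symmetry; the remaining 4 people can be arranged in (4)! = 24 ways.

24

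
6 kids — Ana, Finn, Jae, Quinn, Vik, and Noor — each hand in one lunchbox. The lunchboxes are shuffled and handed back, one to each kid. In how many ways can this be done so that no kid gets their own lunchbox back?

265

Let Aᵢ be the assignments in which kid i gets their own lunchbox. We want the size of the complement of A₁∪…∪A_6.
By inclusion–exclusion this is Σ_{j=0}^{6} (−1)^j C(6,j)·(6−j)!.
Computing: 720 − 720 + 360 − 120 + 30 − 6 + 1 = 265.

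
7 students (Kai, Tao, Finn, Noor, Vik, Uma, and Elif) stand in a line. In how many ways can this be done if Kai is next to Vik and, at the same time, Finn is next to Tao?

Treat {Kai,Vik} as one block (2 orders) and {Finn,Tao} as another (2 orders).
That leaves 5 units to arrange: 2 × 2 × 5! = 4 × 120 = 480.

480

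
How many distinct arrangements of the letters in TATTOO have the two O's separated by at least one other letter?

Total arrangements of TATTOO: 6!/(3!·2!) = 60.
If the two O's are adjacent, glue them into one block, leaving 5 items to arrange: (5)!/(3!) = 20 ways.
Hence 60 − 20 = 40.

40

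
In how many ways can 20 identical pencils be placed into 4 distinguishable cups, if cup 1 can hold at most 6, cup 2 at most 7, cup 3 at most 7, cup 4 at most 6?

84

By stars and bars, unrestricted non-negative solutions to x_1+…+x_4 = 20 number C(20+3,3) = 1771.
Subtract solutions that violate a single cap (substitute x_i' = x_i − (cap_i+1)): x_1 ≥ 7 gives C(16,3) = 560; x_2 ≥ 8 gives C(15,3) = 455; x_3 ≥ 8 gives C(15,3) = 455; x_4 ≥ 7 gives C(16,3) = 560. Together 2030.
Add back pairs where two caps are both exceeded: 56 + 56 + 84 + 35 + 56 + 56 = 343.
By inclusion–exclusion the count is 1771 − 2030 + 343 = 84.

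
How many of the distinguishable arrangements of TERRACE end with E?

360

Fix E in the last position and arrange the remaining 6 letters.
Those 6 letters have R appearing twice, giving (6)!/(2!) = 360.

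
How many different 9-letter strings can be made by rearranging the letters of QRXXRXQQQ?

1260

Letter multiplicities in QRXXRXQQQ: Q×4, R×2, X×3.
Dividing 9! = 362880 by 4!·3!·2! = 288 for the repeated letters gives 1260.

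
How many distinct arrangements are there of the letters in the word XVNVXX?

60

The 6 letters of XVNVXX have repeats: V appearing twice and X appearing 3 times.
The number of distinct arrangements is 6!/(3!·2!) = 720/12 = 60.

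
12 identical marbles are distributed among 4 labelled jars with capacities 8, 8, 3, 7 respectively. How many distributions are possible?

216

By stars and bars, unrestricted non-negative solutions to x_1+…+x_4 = 12 number C(12+3,3) = 455.
Subtract solutions that violate a single cap (substitute x_i' = x_i − (cap_i+1)): x_1 ≥ 9 gives C(6,3) = 20; x_2 ≥ 9 gives C(6,3) = 20; x_3 ≥ 4 gives C(11,3) = 165; x_4 ≥ 8 gives C(7,3) = 35. Together 240.
Add back pairs where two caps are both exceeded: 0 + 0 + 0 + 0 + 0 + 1 = 1.
By inclusion–exclusion the count is 455 − 240 + 1 = 216.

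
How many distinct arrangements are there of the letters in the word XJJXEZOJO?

XJJXEZOJO has 9 letters with J appearing 3 times, O appearing twice, and X appearing twice.
So there are 9! / (3!·2!·2!) = 15120 distinguishable arrangements.

15120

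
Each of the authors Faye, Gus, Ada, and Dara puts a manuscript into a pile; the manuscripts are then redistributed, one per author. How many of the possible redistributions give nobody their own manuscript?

9

This is the derangement count D_4: permutations of 4 items with no fixed point.
By inclusion–exclusion this is Σ_{j=0}^{4} (−1)^j C(4,j)·(4−j)!.
Computing: 24 − 24 + 12 − 4 + 1 = 9.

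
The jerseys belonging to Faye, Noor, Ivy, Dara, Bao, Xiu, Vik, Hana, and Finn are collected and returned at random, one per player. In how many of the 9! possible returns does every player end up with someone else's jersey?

This is the derangement count D_9: permutations of 9 items with no fixed point.
By inclusion–exclusion this is Σ_{j=0}^{9} (−1)^j C(9,j)·(9−j)!.
Computing: 362880 − 362880 + 181440 − 60480 + 15120 − 3024 + 504 − 72 + 9 − 1 = 133496.

133496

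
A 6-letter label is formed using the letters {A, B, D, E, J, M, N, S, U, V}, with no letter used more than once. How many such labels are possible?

151200

Choose and order 6 of the 10 symbols: the first letter has 10 options, the next 9, and so on down to 5.
That product is 10 × 9 × 8 × 7 × 6 × 5 = 151200.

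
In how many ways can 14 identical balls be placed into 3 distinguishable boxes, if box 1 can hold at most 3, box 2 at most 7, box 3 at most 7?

10

Ignoring the caps, the number of non-negative solutions to x_1+…+x_3 = 14 is C(16,2) = 120.
Subtract solutions that violate a single cap (substitute x_i' = x_i − (cap_i+1)): x_1 ≥ 4 gives C(12,2) = 66; x_2 ≥ 8 gives C(8,2) = 28; x_3 ≥ 8 gives C(8,2) = 28. Together 122.
Add back pairs where two caps are both exceeded: 6 + 6 + 0 = 12.
By inclusion–exclusion the count is 120 − 122 + 12 = 10.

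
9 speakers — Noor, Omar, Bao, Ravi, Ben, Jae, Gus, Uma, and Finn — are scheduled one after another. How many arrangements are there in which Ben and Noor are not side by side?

There are 9! = 362880 arrangements in all. If Ben and Noor are adjacent, merging them into one block gives 2·(8)! = 80640 arrangements.
So 362880 − 80640 = 282240 arrangements keep them apart.

282240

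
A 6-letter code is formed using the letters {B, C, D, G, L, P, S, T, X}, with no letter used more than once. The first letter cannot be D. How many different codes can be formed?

The first letter has 9−1 = 8 choices (anything except D).
The remaining 5 letters are filled from the other 8 symbols without repetition: 8 × 7 × 6 × 5 × 4 = 6720.
Total: 8 × 6720 = 53760.

53760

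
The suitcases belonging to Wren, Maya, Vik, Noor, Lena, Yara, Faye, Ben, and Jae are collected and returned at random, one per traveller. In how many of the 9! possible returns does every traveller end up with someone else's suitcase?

Count assignments avoiding every fixed point. For any j of the 9 travellers fixed to their own suitcase, the other 9−j can be arranged in (9−j)! ways.
By inclusion–exclusion this is Σ_{j=0}^{9} (−1)^j C(9,j)·(9−j)!.
Computing: 362880 − 362880 + 181440 − 60480 + 15120 − 3024 + 504 − 72 + 9 − 1 = 133496.

133496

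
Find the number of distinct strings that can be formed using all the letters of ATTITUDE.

6720

Letter multiplicities in ATTITUDE: A×1, D×1, E×1, I×1, T×3, U×1.
Dividing 8! = 40320 by 3! = 6 for the repeated letters gives 6720.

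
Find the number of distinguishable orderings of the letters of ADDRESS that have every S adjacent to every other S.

Treat the 2 copies of S as a single block. The multiset to arrange is then {SS, A, D, D, E, R}, 6 items in all.
That gives (6)!/(2!) = 360 arrangements.

360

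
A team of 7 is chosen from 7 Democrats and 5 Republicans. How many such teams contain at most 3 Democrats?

196

Split by how many Democrats are chosen (0 through 3).
Sum: C(7,0)·C(5,7) + C(7,1)·C(5,6) + C(7,2)·C(5,5) + C(7,3)·C(5,4) = 0 + 0 + 21 + 175 = 196.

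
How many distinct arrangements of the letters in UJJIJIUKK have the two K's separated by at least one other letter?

There are 9!/(3!·2!·2!·2!) = 7560 arrangements of UJJIJIUKK in total.
If the two K's are adjacent, glue them into one block, leaving 8 items to arrange: (8)!/(3!·2!·2!) = 1680 ways.
Subtracting, 7560 − 1680 = 5880 arrangements keep the K's apart.

5880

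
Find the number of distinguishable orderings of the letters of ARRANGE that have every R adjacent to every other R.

360

Treat the 2 copies of R as a single block. The multiset to arrange is then {RR, A, A, E, G, N}, 6 items in all.
That gives (6)!/(2!) = 360 arrangements.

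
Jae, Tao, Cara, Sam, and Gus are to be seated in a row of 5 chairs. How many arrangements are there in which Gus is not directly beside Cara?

72

Of the 5! = 120 arrangements, those with Gus and Cara adjacent number 2 × 4! = 48 (treat the pair as a block with 2 internal orders).
Complementary counting: 120 − 48 = 72.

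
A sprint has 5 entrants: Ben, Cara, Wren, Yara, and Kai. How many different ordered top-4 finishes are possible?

120

This is an ordered selection of 4 from 5: P(5,4).
That gives 5 × 4 × 3 × 2 = 120.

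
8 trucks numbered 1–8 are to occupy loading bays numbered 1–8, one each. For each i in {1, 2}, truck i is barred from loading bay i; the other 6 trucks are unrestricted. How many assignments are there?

Let Aᵢ (for i ∈ {1, 2}) be the placements that put truck i in its forbidden loading bay. Any j of these fix j positions, leaving (8−j)! ways to fill the rest, and there are C(2,j) ways to pick which j.
By inclusion–exclusion, the number of valid placements is Σ_{j=0}^{2} (−1)^j C(2,j)·(8−j)!.
Computing: 40320 − 10080 + 720 = 30960.

30960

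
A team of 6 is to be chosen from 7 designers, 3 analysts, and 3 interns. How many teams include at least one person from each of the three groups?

Unrestricted: C(13,6) = 1716 ways to pick any 6 of the 13.
Subtract selections that omit an entire group: no designers → C(6,6) = 1; no analysts → C(10,6) = 210; no interns → C(10,6) = 210.
Add back selections omitting two groups (i.e. drawn from a single group): C(7,6) + C(3,6) + C(3,6) = 7.
By inclusion–exclusion: 1716 − 421 + 7 = 1302.

1302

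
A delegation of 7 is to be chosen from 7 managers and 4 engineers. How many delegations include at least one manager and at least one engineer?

Unrestricted: C(11,7) = 330 ways to pick any 7 of the 11.
Selections missing a whole group: no managers → C(4,7) = 0; no engineers → C(7,7) = 1.
Both groups omitted at once is impossible, so 330 − 1 = 329.

329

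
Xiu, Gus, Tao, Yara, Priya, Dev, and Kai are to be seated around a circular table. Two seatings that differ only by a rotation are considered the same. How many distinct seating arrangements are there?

Seat Xiu anywhere (absorbing the rotational symmetry), then permute the other 6: (6)! = 720.

720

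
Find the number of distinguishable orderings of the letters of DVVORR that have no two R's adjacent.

Total arrangements of DVVORR: 6!/(2!·2!) = 180.
If the two R's are adjacent, glue them into one block, leaving 5 items to arrange: (5)!/(2!) = 60 ways.
Hence 180 − 60 = 120.

120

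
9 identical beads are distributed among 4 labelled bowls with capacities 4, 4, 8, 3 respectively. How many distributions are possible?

95

Without the upper bounds there are C(12,3) = 220 ways to split 9 among 4 bowls.
Subtract solutions that violate a single cap (substitute x_i' = x_i − (cap_i+1)): x_1 ≥ 5 gives C(7,3) = 35; x_2 ≥ 5 gives C(7,3) = 35; x_3 ≥ 9 gives C(3,3) = 1; x_4 ≥ 4 gives C(8,3) = 56. Together 127.
Add back pairs where two caps are both exceeded: 0 + 0 + 1 + 0 + 1 + 0 = 2.
By inclusion–exclusion the count is 220 − 127 + 2 = 95.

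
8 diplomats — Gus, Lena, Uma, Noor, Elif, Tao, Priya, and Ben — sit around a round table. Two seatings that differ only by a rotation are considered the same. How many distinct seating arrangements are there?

Fix one person's seat to break rotational symmetry; the remaining 7 people can be arranged in (7)! = 5040 ways.

5040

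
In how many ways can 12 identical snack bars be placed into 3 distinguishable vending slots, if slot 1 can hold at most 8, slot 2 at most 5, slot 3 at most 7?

Ignoring the caps, the number of non-negative solutions to x_1+…+x_3 = 12 is C(14,2) = 91.
Subtract solutions that violate a single cap (substitute x_i' = x_i − (cap_i+1)): x_1 ≥ 9 gives C(5,2) = 10; x_2 ≥ 6 gives C(8,2) = 28; x_3 ≥ 8 gives C(6,2) = 15. Together 53.
No two caps can be exceeded simultaneously, so the pair terms are all 0.
By inclusion–exclusion the count is 91 − 53 + 0 = 38.

38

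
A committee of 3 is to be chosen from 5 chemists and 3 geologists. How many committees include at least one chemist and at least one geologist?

45

With no constraint there are C(8,3) = 56 possible selections.
Selections missing a whole group: no chemists → C(3,3) = 1; no geologists → C(5,3) = 10.
Both groups omitted at once is impossible, so 56 − 11 = 45.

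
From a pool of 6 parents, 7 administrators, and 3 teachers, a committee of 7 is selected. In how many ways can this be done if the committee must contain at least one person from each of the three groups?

With no constraint there are C(16,7) = 11440 possible selections.
Subtract selections that omit an entire group: no parents → C(10,7) = 120; no administrators → C(9,7) = 36; no teachers → C(13,7) = 1716.
Add back selections omitting two groups (i.e. drawn from a single group): C(6,7) + C(7,7) + C(3,7) = 1.
By inclusion–exclusion: 11440 − 1872 + 1 = 9569.

9569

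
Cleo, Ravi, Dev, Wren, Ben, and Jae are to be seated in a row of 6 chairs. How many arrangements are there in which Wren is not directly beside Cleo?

480

There are 6! = 720 arrangements in all. If Wren and Cleo are adjacent, merging them into one block gives 2·(5)! = 240 arrangements.
Complementary counting: 720 − 240 = 480.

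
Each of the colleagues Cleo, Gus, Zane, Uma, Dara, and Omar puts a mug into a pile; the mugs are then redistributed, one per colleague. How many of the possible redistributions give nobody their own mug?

265

Count assignments avoiding every fixed point. For any j of the 6 colleagues fixed to their own mug, the other 6−j can be arranged in (6−j)! ways.
By inclusion–exclusion this is Σ_{j=0}^{6} (−1)^j C(6,j)·(6−j)!.
Computing: 720 − 720 + 360 − 120 + 30 − 6 + 1 = 265.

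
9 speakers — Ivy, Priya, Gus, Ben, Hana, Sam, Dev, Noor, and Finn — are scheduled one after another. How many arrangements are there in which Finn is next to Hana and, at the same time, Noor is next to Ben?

20160

Treat {Finn,Hana} as one block (2 orders) and {Noor,Ben} as another (2 orders).
That leaves 7 units to arrange: 2 × 2 × 7! = 4 × 5040 = 20160.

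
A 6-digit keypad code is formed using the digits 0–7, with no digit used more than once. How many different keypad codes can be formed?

20160

This is a permutation of 6 out of 8: P(8,6) = 8!/2!.
That product is 8 × 7 × 6 × 5 × 4 × 3 = 20160.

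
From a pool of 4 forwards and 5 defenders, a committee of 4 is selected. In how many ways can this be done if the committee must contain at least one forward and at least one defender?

120

Unrestricted: C(9,4) = 126 ways to pick any 4 of the 9.
Selections missing a whole group: no forwards → C(5,4) = 5; no defenders → C(4,4) = 1.
Both groups omitted at once is impossible, so 126 − 6 = 120.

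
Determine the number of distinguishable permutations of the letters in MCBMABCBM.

5040

Letter multiplicities in MCBMABCBM: A×1, B×3, C×2, M×3.
The number of distinct arrangements is 9!/(3!·3!·2!) = 362880/72 = 5040.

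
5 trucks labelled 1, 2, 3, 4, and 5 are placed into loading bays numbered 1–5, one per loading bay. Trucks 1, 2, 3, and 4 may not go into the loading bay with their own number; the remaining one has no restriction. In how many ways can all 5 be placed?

Let Aᵢ (for 1 ≤ i ≤ 4) be the placements that put truck i in its forbidden loading bay. Any j of these fix j positions, leaving (5−j)! ways to fill the rest, and there are C(4,j) ways to pick which j.
By inclusion–exclusion, the number of valid placements is Σ_{j=0}^{4} (−1)^j C(4,j)·(5−j)!.
Computing: 120 − 96 + 36 − 8 + 1 = 53.

53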